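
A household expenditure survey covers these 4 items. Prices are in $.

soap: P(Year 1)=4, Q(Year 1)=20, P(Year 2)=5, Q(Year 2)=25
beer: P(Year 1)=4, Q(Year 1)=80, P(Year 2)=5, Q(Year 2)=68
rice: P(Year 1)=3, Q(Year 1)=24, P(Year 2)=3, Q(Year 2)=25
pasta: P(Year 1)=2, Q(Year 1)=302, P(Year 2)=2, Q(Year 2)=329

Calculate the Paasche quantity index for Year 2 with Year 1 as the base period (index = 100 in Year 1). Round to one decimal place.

Paasche quantity index uses current-period prices as weights.
ΣP(Year 2)·Q(Year 2) = 5×25 + 5×68 + 3×25 + 2×329 = 125 + 340 + 75 + 658 = 1198
ΣP(Year 2)·Q(Year 1) = 5×20 + 5×80 + 3×24 + 2×302 = 100 + 400 + 72 + 604 = 1176
Index = 1198 / 1176 × 100 = 101.8707

101.9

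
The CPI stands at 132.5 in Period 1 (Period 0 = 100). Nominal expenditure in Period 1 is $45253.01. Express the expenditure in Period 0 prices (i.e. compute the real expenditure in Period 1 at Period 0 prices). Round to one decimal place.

Real = Nominal ÷ (Index/100) = 45253.01 ÷ (132.5/100)
     = 45253.01 ÷ 1.325 = 34153.2151

34153.2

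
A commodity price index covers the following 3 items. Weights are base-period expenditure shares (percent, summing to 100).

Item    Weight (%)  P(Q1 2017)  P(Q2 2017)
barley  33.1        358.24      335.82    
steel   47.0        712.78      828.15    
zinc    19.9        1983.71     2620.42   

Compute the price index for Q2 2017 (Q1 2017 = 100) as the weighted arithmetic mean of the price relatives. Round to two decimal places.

111.92

barley: 33.1 × (335.82/358.24) = 33.1 × 0.937416 = 31.0285
steel: 47.0 × (828.15/712.78) = 47.0 × 1.161859 = 54.6074
zinc: 19.9 × (2620.42/1983.71) = 19.9 × 1.320969 = 26.2873
Index = Σ wᵢ·(p₁ᵢ/p₀ᵢ) = 31.0285 + 54.6074 + 26.2873 = 111.9231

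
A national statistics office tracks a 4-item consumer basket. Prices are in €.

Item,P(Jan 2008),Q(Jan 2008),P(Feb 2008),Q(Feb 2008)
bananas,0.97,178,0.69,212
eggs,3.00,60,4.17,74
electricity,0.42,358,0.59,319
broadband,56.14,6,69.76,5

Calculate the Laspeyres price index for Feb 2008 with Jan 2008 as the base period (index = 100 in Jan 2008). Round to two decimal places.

Laspeyres price index uses base-period quantities as weights.
ΣP(Feb 2008)·Q(Jan 2008) = 0.69×178 + 4.17×60 + 0.59×358 + 69.76×6 = 122.82 + 250.2 + 211.22 + 418.56 = 1002.8
ΣP(Jan 2008)·Q(Jan 2008) = 0.97×178 + 3.00×60 + 0.42×358 + 56.14×6 = 172.66 + 180 + 150.36 + 336.84 = 839.86
Index = 1002.8 / 839.86 × 100 = 119.4009

119.40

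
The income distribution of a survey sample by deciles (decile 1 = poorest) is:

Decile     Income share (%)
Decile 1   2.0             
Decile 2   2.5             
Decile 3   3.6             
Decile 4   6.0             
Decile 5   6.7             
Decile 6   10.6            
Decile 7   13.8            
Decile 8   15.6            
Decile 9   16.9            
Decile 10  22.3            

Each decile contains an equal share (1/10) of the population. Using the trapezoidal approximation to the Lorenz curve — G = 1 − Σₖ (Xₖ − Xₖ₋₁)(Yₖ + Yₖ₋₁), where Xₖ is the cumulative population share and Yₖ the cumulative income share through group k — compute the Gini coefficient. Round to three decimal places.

Cumulative income shares Yₖ: 0.0200, 0.0450, 0.0810, 0.1410, 0.2080, 0.3140, 0.4520, 0.6080, 0.7770, 1.0000
Σ (Xₖ−Xₖ₋₁)(Yₖ+Yₖ₋₁) = (1/10)(0.0200+0.0000) + (1/10)(0.0450+0.0200) + (1/10)(0.0810+0.0450) + (1/10)(0.1410+0.0810) + (1/10)(0.2080+0.1410) + (1/10)(0.3140+0.2080) + (1/10)(0.4520+0.3140) + (1/10)(0.6080+0.4520) + (1/10)(0.7770+0.6080) + (1/10)(1.0000+0.7770)
  = 0.0020 + 0.0065 + 0.0126 + 0.0222 + 0.0349 + 0.0522 + 0.0766 + 0.1060 + 0.1385 + 0.1777 = 0.6292
G = 1 − 0.6292 = 0.3708

0.371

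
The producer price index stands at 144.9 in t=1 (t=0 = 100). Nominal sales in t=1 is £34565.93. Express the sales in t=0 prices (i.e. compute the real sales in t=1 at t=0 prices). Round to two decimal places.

Real = Nominal ÷ (Index/100) = 34565.93 ÷ (144.9/100)
     = 34565.93 ÷ 1.449 = 23855.0242

23855.02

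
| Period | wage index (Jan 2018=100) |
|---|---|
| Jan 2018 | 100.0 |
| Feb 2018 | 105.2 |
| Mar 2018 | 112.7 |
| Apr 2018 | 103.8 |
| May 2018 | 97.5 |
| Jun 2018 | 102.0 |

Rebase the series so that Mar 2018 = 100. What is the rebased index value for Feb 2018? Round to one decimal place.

Rebased(Feb 2018) = 105.2 / 112.7 × 100 = 93.3452

93.3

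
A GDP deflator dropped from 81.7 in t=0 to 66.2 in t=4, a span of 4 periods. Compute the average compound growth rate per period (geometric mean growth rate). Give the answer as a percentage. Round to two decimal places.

Growth factor = (66.2/81.7)^(1/4) = (0.810282)^(1/4) = 0.948766
Growth rate = 0.948766 − 1 = -0.051234 = -5.1234%

-5.12%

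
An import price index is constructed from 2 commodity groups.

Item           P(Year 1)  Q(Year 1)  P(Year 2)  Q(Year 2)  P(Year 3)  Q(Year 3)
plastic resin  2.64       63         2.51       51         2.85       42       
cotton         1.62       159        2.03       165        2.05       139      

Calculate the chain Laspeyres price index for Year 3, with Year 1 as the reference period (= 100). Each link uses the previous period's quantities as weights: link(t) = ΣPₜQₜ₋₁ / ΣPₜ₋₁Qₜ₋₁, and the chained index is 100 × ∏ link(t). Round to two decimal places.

Link Year 1→Year 2:
ΣP(Year 2)Q(Year 1) = 2.51×63 + 2.03×159 = 158.13 + 322.77 = 480.9
ΣP(Year 1)Q(Year 1) = 2.64×63 + 1.62×159 = 166.32 + 257.58 = 423.9
link = 480.9/423.9 = 1.134466
Link Year 2→Year 3:
ΣP(Year 3)Q(Year 2) = 2.85×51 + 2.05×165 = 145.35 + 338.25 = 483.6
ΣP(Year 2)Q(Year 2) = 2.51×51 + 2.03×165 = 128.01 + 334.95 = 462.96
link = 483.6/462.96 = 1.044583
Chained index = 100 × 1.134466 × 1.044583 = 118.5043

118.50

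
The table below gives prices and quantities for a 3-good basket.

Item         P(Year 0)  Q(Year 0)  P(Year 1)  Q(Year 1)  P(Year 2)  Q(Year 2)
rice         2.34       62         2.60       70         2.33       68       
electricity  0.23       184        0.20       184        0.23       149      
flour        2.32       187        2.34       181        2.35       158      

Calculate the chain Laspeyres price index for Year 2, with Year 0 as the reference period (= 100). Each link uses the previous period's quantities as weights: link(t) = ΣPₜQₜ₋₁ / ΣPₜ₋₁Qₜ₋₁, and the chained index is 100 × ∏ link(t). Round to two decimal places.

100.47

Link Year 0→Year 1:
ΣP(Year 1)Q(Year 0) = 2.60×62 + 0.20×184 + 2.34×187 = 161.2 + 36.8 + 437.58 = 635.58
ΣP(Year 0)Q(Year 0) = 2.34×62 + 0.23×184 + 2.32×187 = 145.08 + 42.32 + 433.84 = 621.24
link = 635.58/621.24 = 1.023083
Link Year 1→Year 2:
ΣP(Year 2)Q(Year 1) = 2.33×70 + 0.23×184 + 2.35×181 = 163.1 + 42.32 + 425.35 = 630.77
ΣP(Year 1)Q(Year 1) = 2.60×70 + 0.20×184 + 2.34×181 = 182 + 36.8 + 423.54 = 642.34
link = 630.77/642.34 = 0.981988
Chained index = 100 × 1.023083 × 0.981988 = 100.4655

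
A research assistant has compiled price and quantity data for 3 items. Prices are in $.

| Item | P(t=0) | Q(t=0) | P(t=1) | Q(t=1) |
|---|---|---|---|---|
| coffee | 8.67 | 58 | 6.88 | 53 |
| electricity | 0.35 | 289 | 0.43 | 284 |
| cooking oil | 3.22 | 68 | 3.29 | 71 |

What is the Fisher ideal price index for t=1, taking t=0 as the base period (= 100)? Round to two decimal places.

Laspeyres component (base-period weights):
ΣP(t=1)Q(t=0) = 6.88×58 + 0.43×289 + 3.29×68 = 399.04 + 124.27 + 223.72 = 747.03
ΣP(t=0)Q(t=0) = 8.67×58 + 0.35×289 + 3.22×68 = 502.86 + 101.15 + 218.96 = 822.97
L = 747.03 / 822.97 × 100 = 90.7724
Paasche component (current-period weights):
ΣP(t=1)Q(t=1) = 6.88×53 + 0.43×284 + 3.29×71 = 364.64 + 122.12 + 233.59 = 720.35
ΣP(t=0)Q(t=1) = 8.67×53 + 0.35×284 + 3.22×71 = 459.51 + 99.4 + 228.62 = 787.53
P = 720.35 / 787.53 × 100 = 91.4695
Fisher = √(L × P) = √(90.7724 × 91.4695) = 91.1203

91.12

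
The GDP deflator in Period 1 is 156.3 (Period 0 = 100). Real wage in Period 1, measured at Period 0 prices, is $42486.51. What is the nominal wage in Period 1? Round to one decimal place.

Nominal = Real × (Index/100) = 42486.51 × (156.3/100)
        = 42486.51 × 1.563 = 66406.4151

66406.4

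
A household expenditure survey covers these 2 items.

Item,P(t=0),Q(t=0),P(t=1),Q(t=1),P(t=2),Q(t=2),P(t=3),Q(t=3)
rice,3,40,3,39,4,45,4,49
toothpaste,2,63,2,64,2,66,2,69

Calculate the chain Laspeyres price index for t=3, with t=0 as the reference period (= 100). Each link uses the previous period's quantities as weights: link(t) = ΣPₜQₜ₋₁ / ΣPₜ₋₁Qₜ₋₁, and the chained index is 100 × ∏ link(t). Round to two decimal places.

Link t=0→t=1:
ΣP(t=1)Q(t=0) = 3×40 + 2×63 = 120 + 126 = 246
ΣP(t=0)Q(t=0) = 3×40 + 2×63 = 120 + 126 = 246
link = 246/246 = 1.000000
Link t=1→t=2:
ΣP(t=2)Q(t=1) = 4×39 + 2×64 = 156 + 128 = 284
ΣP(t=1)Q(t=1) = 3×39 + 2×64 = 117 + 128 = 245
link = 284/245 = 1.159184
Link t=2→t=3:
ΣP(t=3)Q(t=2) = 4×45 + 2×66 = 180 + 132 = 312
ΣP(t=2)Q(t=2) = 4×45 + 2×66 = 180 + 132 = 312
link = 312/312 = 1.000000
Chained index = 100 × 1.000000 × 1.159184 × 1.000000 = 115.9184

115.92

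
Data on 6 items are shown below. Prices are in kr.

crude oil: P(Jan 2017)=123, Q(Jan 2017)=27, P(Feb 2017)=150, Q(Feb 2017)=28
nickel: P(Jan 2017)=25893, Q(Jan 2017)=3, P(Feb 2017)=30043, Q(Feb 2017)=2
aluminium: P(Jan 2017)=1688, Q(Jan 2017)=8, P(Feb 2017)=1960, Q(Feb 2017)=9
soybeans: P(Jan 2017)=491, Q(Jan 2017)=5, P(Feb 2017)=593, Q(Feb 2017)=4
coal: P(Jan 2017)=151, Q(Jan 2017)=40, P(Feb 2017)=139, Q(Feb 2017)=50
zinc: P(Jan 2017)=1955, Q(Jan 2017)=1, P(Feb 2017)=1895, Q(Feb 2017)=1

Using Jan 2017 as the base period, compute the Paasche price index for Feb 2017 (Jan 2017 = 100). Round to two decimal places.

Paasche price index uses current-period quantities as weights.
ΣP(Feb 2017)·Q(Feb 2017) = 150×28 + 30043×2 + 1960×9 + 593×4 + 139×50 + 1895×1 = 4200 + 60086 + 17640 + 2372 + 6950 + 1895 = 93143
ΣP(Jan 2017)·Q(Feb 2017) = 123×28 + 25893×2 + 1688×9 + 491×4 + 151×50 + 1955×1 = 3444 + 51786 + 15192 + 1964 + 7550 + 1955 = 81891
Index = 93143 / 81891 × 100 = 113.7402

113.74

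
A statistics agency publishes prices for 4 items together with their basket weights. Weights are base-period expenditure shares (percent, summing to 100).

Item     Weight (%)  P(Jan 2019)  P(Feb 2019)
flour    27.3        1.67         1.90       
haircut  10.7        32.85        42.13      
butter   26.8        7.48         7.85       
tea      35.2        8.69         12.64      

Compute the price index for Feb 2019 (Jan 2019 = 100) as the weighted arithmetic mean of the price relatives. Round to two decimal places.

124.11

flour: 27.3 × (1.90/1.67) = 27.3 × 1.137725 = 31.0599
haircut: 10.7 × (42.13/32.85) = 10.7 × 1.282496 = 13.7227
butter: 26.8 × (7.85/7.48) = 26.8 × 1.049465 = 28.1257
tea: 35.2 × (12.64/8.69) = 35.2 × 1.454545 = 51.2000
Index = Σ wᵢ·(p₁ᵢ/p₀ᵢ) = 31.0599 + 13.7227 + 28.1257 + 51.2000 = 124.1083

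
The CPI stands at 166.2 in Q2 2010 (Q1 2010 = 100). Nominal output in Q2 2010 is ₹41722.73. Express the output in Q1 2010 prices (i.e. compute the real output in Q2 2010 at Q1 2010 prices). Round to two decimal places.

25103.93

Real = Nominal ÷ (Index/100) = 41722.73 ÷ (166.2/100)
     = 41722.73 ÷ 1.662 = 25103.9290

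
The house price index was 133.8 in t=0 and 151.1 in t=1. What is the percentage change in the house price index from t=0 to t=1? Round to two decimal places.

Change = (151.1 − 133.8) / 133.8 × 100
       = 17.3 / 133.8 × 100 = 12.9297%

12.93%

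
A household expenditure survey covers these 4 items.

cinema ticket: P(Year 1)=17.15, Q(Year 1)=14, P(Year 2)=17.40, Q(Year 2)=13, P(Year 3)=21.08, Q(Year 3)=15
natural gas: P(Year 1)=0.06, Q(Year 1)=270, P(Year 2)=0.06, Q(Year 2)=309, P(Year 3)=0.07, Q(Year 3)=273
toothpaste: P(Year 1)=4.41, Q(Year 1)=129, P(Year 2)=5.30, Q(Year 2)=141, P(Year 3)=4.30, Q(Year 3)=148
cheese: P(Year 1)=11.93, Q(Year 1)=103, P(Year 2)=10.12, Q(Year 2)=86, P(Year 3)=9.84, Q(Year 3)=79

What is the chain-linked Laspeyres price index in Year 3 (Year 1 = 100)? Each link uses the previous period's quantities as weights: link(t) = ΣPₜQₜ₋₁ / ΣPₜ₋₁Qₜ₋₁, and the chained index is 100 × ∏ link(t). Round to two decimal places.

90.76

Link Year 1→Year 2:
ΣP(Year 2)Q(Year 1) = 17.40×14 + 0.06×270 + 5.30×129 + 10.12×103 = 243.6 + 16.2 + 683.7 + 1042.36 = 1985.86
ΣP(Year 1)Q(Year 1) = 17.15×14 + 0.06×270 + 4.41×129 + 11.93×103 = 240.1 + 16.2 + 568.89 + 1228.79 = 2053.98
link = 1985.86/2053.98 = 0.966835
Link Year 2→Year 3:
ΣP(Year 3)Q(Year 2) = 21.08×13 + 0.07×309 + 4.30×141 + 9.84×86 = 274.04 + 21.63 + 606.3 + 846.24 = 1748.21
ΣP(Year 2)Q(Year 2) = 17.40×13 + 0.06×309 + 5.30×141 + 10.12×86 = 226.2 + 18.54 + 747.3 + 870.32 = 1862.36
link = 1748.21/1862.36 = 0.938707
Chained index = 100 × 0.966835 × 0.938707 = 90.7575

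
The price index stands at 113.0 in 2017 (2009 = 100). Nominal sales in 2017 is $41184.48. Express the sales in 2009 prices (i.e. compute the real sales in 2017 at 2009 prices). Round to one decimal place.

36446.4

Real = Nominal ÷ (Index/100) = 41184.48 ÷ (113.0/100)
     = 41184.48 ÷ 1.130 = 36446.4425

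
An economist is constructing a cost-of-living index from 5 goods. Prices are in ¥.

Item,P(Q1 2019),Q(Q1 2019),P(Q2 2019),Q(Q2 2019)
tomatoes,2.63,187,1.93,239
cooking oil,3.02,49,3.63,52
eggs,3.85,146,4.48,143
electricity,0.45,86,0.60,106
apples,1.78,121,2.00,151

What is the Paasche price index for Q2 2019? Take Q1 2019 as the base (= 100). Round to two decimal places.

Paasche price index uses current-period quantities as weights.
ΣP(Q2 2019)·Q(Q2 2019) = 1.93×239 + 3.63×52 + 4.48×143 + 0.60×106 + 2.00×151 = 461.27 + 188.76 + 640.64 + 63.6 + 302 = 1656.27
ΣP(Q1 2019)·Q(Q2 2019) = 2.63×239 + 3.02×52 + 3.85×143 + 0.45×106 + 1.78×151 = 628.57 + 157.04 + 550.55 + 47.7 + 268.78 = 1652.64
Index = 1656.27 / 1652.64 × 100 = 100.2196

100.22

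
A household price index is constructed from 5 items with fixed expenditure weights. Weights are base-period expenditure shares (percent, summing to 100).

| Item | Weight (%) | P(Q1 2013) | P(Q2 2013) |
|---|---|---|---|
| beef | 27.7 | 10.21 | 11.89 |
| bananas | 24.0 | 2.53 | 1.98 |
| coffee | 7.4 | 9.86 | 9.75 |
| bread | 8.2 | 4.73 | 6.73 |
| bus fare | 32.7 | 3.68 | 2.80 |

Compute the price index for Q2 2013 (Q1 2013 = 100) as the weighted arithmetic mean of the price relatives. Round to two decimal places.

beef: 27.7 × (11.89/10.21) = 27.7 × 1.164545 = 32.2579
bananas: 24.0 × (1.98/2.53) = 24.0 × 0.782609 = 18.7826
coffee: 7.4 × (9.75/9.86) = 7.4 × 0.988844 = 7.3174
bread: 8.2 × (6.73/4.73) = 8.2 × 1.422833 = 11.6672
bus fare: 32.7 × (2.80/3.68) = 32.7 × 0.760870 = 24.8804
Index = Σ wᵢ·(p₁ᵢ/p₀ᵢ) = 32.2579 + 18.7826 + 7.3174 + 11.6672 + 24.8804 = 94.9056

94.91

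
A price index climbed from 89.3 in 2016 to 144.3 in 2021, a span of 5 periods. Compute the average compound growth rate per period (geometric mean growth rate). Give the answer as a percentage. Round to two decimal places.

Growth factor = (144.3/89.3)^(1/5) = (1.615901)^(1/5) = 1.100736
Growth rate = 1.100736 − 1 = 0.100736 = 10.0736%

10.07%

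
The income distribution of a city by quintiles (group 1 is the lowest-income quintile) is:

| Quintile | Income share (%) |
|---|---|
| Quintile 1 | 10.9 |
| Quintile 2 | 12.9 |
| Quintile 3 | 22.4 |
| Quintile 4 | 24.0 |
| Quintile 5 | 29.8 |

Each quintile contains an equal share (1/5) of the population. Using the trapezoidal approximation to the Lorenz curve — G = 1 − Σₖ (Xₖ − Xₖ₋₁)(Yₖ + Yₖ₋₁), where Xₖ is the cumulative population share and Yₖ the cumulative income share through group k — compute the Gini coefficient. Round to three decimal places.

0.196

Cumulative income shares Yₖ: 0.1090, 0.2380, 0.4620, 0.7020, 1.0000
Σ (Xₖ−Xₖ₋₁)(Yₖ+Yₖ₋₁) = (1/5)(0.1090+0.0000) + (1/5)(0.2380+0.1090) + (1/5)(0.4620+0.2380) + (1/5)(0.7020+0.4620) + (1/5)(1.0000+0.7020)
  = 0.0218 + 0.0694 + 0.1400 + 0.2328 + 0.3404 = 0.8044
G = 1 − 0.8044 = 0.1956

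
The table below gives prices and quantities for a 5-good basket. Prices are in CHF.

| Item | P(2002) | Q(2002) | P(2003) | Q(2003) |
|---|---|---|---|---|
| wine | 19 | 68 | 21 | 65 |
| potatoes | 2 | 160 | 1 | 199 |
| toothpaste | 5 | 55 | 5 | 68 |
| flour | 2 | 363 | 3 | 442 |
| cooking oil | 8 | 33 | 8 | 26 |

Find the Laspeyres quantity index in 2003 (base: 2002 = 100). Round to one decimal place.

106.5

Laspeyres quantity index uses base-period prices as weights.
ΣP(2002)·Q(2003) = 19×65 + 2×199 + 5×68 + 2×442 + 8×26 = 1235 + 398 + 340 + 884 + 208 = 3065
ΣP(2002)·Q(2002) = 19×68 + 2×160 + 5×55 + 2×363 + 8×33 = 1292 + 320 + 275 + 726 + 264 = 2877
Index = 3065 / 2877 × 100 = 106.5346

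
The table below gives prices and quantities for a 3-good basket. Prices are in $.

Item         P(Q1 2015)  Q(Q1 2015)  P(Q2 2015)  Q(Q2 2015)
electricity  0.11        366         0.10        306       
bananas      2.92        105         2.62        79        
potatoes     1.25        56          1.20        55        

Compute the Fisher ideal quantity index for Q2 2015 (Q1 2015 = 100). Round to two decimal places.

Laspeyres component (base-period weights):
ΣP(Q1 2015)Q(Q2 2015) = 0.11×306 + 2.92×79 + 1.25×55 = 33.66 + 230.68 + 68.75 = 333.09
ΣP(Q1 2015)Q(Q1 2015) = 0.11×366 + 2.92×105 + 1.25×56 = 40.26 + 306.6 + 70 = 416.86
L = 333.09 / 416.86 × 100 = 79.9045
Paasche component (current-period weights):
ΣP(Q2 2015)Q(Q2 2015) = 0.10×306 + 2.62×79 + 1.20×55 = 30.6 + 206.98 + 66 = 303.58
ΣP(Q2 2015)Q(Q1 2015) = 0.10×366 + 2.62×105 + 1.20×56 = 36.6 + 275.1 + 67.2 = 378.9
P = 303.58 / 378.9 × 100 = 80.1214
Fisher = √(L × P) = √(79.9045 × 80.1214) = 80.0129

80.01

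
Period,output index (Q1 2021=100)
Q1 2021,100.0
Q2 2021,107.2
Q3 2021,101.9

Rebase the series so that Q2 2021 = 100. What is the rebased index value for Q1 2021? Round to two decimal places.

Rebased(Q1 2021) = 100.0 / 107.2 × 100 = 93.2836

93.28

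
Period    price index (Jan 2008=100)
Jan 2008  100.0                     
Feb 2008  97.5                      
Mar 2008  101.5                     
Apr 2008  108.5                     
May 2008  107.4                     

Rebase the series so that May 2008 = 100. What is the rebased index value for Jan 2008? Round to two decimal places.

Rebased(Jan 2008) = 100.0 / 107.4 × 100 = 93.1099

93.11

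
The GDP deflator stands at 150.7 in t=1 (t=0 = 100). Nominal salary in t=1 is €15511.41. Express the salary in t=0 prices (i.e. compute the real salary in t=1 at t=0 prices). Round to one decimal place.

10292.9

Real = Nominal ÷ (Index/100) = 15511.41 ÷ (150.7/100)
     = 15511.41 ÷ 1.507 = 10292.9064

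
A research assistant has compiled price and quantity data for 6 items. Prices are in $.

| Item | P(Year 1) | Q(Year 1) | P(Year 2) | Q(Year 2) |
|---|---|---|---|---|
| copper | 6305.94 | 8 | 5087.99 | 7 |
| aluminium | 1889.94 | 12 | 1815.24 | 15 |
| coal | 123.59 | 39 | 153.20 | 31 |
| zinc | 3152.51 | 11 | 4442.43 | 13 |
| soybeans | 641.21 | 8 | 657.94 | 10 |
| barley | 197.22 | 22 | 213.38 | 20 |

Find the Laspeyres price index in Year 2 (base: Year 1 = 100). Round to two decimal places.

104.25

Laspeyres price index uses base-period quantities as weights.
ΣP(Year 2)·Q(Year 1) = 5087.99×8 + 1815.24×12 + 153.20×39 + 4442.43×11 + 657.94×8 + 213.38×22 = 40703.92 + 21782.88 + 5974.8 + 48866.73 + 5263.52 + 4694.36 = 127286.21
ΣP(Year 1)·Q(Year 1) = 6305.94×8 + 1889.94×12 + 123.59×39 + 3152.51×11 + 641.21×8 + 197.22×22 = 50447.52 + 22679.28 + 4820.01 + 34677.61 + 5129.68 + 4338.84 = 122092.94
Index = 127286.21 / 122092.94 × 100 = 104.2535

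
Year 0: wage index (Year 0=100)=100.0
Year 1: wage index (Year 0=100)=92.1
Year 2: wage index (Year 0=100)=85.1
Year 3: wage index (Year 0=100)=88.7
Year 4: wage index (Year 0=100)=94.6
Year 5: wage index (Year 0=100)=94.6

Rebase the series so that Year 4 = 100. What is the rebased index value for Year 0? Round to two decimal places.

105.71

Rebased(Year 0) = 100.0 / 94.6 × 100 = 105.7082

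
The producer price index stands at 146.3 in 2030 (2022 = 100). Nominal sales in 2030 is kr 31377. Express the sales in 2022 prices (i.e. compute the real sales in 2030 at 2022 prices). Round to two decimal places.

21447.03

Real = Nominal ÷ (Index/100) = 31377 ÷ (146.3/100)
     = 31377 ÷ 1.463 = 21447.0267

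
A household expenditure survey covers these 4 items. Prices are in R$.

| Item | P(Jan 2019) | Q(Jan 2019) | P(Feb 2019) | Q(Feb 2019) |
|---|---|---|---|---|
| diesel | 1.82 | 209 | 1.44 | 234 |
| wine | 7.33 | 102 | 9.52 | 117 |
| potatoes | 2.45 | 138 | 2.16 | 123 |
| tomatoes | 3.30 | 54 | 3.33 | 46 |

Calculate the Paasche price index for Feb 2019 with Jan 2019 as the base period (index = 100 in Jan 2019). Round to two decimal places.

107.66

Paasche price index uses current-period quantities as weights.
ΣP(Feb 2019)·Q(Feb 2019) = 1.44×234 + 9.52×117 + 2.16×123 + 3.33×46 = 336.96 + 1113.84 + 265.68 + 153.18 = 1869.66
ΣP(Jan 2019)·Q(Feb 2019) = 1.82×234 + 7.33×117 + 2.45×123 + 3.30×46 = 425.88 + 857.61 + 301.35 + 151.8 = 1736.64
Index = 1869.66 / 1736.64 × 100 = 107.6596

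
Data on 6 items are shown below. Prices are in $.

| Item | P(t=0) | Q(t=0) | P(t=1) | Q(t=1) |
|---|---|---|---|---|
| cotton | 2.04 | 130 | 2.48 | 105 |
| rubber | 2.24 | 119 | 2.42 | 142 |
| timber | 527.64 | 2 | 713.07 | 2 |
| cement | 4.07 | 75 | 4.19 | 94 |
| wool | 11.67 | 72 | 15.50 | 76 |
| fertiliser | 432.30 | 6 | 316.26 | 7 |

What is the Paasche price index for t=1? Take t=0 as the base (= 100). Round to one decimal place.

Paasche price index uses current-period quantities as weights.
ΣP(t=1)·Q(t=1) = 2.48×105 + 2.42×142 + 713.07×2 + 4.19×94 + 15.50×76 + 316.26×7 = 260.4 + 343.64 + 1426.14 + 393.86 + 1178 + 2213.82 = 5815.86
ΣP(t=0)·Q(t=1) = 2.04×105 + 2.24×142 + 527.64×2 + 4.07×94 + 11.67×76 + 432.30×7 = 214.2 + 318.08 + 1055.28 + 382.58 + 886.92 + 3026.1 = 5883.16
Index = 5815.86 / 5883.16 × 100 = 98.8561

98.9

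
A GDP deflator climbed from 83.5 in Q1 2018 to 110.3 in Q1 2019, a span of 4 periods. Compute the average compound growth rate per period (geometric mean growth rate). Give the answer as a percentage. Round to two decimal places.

7.21%

Growth factor = (110.3/83.5)^(1/4) = (1.320958)^(1/4) = 1.072068
Growth rate = 1.072068 − 1 = 0.072068 = 7.2068%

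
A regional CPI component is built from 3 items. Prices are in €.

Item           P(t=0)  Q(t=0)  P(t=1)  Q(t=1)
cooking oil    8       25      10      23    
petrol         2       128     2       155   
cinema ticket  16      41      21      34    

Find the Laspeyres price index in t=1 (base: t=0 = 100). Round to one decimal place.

Laspeyres price index uses base-period quantities as weights.
ΣP(t=1)·Q(t=0) = 10×25 + 2×128 + 21×41 = 250 + 256 + 861 = 1367
ΣP(t=0)·Q(t=0) = 8×25 + 2×128 + 16×41 = 200 + 256 + 656 = 1112
Index = 1367 / 1112 × 100 = 122.9317

122.9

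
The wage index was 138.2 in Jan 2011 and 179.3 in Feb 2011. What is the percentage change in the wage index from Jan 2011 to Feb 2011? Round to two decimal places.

29.74%

Change = (179.3 − 138.2) / 138.2 × 100
       = 41.1 / 138.2 × 100 = 29.7395%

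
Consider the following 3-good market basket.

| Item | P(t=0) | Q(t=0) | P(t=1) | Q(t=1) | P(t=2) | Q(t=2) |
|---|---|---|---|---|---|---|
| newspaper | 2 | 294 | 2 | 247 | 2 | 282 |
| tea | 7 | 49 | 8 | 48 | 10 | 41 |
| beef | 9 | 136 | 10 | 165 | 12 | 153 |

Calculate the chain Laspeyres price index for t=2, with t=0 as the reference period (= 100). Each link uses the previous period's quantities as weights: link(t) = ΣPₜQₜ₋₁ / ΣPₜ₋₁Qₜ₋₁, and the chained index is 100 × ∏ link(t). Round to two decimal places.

Link t=0→t=1:
ΣP(t=1)Q(t=0) = 2×294 + 8×49 + 10×136 = 588 + 392 + 1360 = 2340
ΣP(t=0)Q(t=0) = 2×294 + 7×49 + 9×136 = 588 + 343 + 1224 = 2155
link = 2340/2155 = 1.085847
Link t=1→t=2:
ΣP(t=2)Q(t=1) = 2×247 + 10×48 + 12×165 = 494 + 480 + 1980 = 2954
ΣP(t=1)Q(t=1) = 2×247 + 8×48 + 10×165 = 494 + 384 + 1650 = 2528
link = 2954/2528 = 1.168513
Chained index = 100 × 1.085847 × 1.168513 = 126.8826

126.88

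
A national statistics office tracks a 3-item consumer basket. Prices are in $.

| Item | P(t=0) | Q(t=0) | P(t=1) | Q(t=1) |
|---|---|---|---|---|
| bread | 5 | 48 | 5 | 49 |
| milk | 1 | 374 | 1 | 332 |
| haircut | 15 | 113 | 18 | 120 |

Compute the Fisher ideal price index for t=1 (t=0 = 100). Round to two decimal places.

114.91

Laspeyres component (base-period weights):
ΣP(t=1)Q(t=0) = 5×48 + 1×374 + 18×113 = 240 + 374 + 2034 = 2648
ΣP(t=0)Q(t=0) = 5×48 + 1×374 + 15×113 = 240 + 374 + 1695 = 2309
L = 2648 / 2309 × 100 = 114.6817
Paasche component (current-period weights):
ΣP(t=1)Q(t=1) = 5×49 + 1×332 + 18×120 = 245 + 332 + 2160 = 2737
ΣP(t=0)Q(t=1) = 5×49 + 1×332 + 15×120 = 245 + 332 + 1800 = 2377
P = 2737 / 2377 × 100 = 115.1451
Fisher = √(L × P) = √(114.6817 × 115.1451) = 114.9132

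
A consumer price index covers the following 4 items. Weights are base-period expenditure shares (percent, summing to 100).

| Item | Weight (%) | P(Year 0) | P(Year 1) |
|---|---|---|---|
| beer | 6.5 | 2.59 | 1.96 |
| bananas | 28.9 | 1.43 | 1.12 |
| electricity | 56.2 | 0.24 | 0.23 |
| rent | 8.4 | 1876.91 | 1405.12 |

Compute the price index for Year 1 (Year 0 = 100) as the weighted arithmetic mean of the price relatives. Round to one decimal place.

87.7

beer: 6.5 × (1.96/2.59) = 6.5 × 0.756757 = 4.9189
bananas: 28.9 × (1.12/1.43) = 28.9 × 0.783217 = 22.6350
electricity: 56.2 × (0.23/0.24) = 56.2 × 0.958333 = 53.8583
rent: 8.4 × (1405.12/1876.91) = 8.4 × 0.748635 = 6.2885
Index = Σ wᵢ·(p₁ᵢ/p₀ᵢ) = 4.9189 + 22.6350 + 53.8583 + 6.2885 = 87.7007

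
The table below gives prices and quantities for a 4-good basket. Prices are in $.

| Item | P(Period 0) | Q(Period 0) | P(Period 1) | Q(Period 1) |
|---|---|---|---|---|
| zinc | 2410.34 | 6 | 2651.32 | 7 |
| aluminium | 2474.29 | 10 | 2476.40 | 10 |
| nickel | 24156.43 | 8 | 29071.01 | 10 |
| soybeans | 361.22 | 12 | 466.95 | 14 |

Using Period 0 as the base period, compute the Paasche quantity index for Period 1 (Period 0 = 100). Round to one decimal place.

Paasche quantity index uses current-period prices as weights.
ΣP(Period 1)·Q(Period 1) = 2651.32×7 + 2476.40×10 + 29071.01×10 + 466.95×14 = 18559.24 + 24764 + 290710.1 + 6537.3 = 340570.64
ΣP(Period 1)·Q(Period 0) = 2651.32×6 + 2476.40×10 + 29071.01×8 + 466.95×12 = 15907.92 + 24764 + 232568.08 + 5603.4 = 278843.4
Index = 340570.64 / 278843.4 × 100 = 122.1369

122.1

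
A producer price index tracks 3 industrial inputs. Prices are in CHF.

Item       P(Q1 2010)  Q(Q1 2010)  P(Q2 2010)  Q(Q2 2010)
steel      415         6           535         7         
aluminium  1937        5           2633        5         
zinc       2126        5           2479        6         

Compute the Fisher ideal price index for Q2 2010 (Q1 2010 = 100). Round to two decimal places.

125.78

Laspeyres component (base-period weights):
ΣP(Q2 2010)Q(Q1 2010) = 535×6 + 2633×5 + 2479×5 = 3210 + 13165 + 12395 = 28770
ΣP(Q1 2010)Q(Q1 2010) = 415×6 + 1937×5 + 2126×5 = 2490 + 9685 + 10630 = 22805
L = 28770 / 22805 × 100 = 126.1565
Paasche component (current-period weights):
ΣP(Q2 2010)Q(Q2 2010) = 535×7 + 2633×5 + 2479×6 = 3745 + 13165 + 14874 = 31784
ΣP(Q1 2010)Q(Q2 2010) = 415×7 + 1937×5 + 2126×6 = 2905 + 9685 + 12756 = 25346
P = 31784 / 25346 × 100 = 125.4005
Fisher = √(L × P) = √(126.1565 × 125.4005) = 125.7779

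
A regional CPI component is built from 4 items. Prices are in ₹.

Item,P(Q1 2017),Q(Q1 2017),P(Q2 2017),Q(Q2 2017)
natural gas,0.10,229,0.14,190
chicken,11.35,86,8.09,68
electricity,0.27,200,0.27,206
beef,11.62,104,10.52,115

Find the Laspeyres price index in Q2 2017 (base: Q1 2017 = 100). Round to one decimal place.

82.9

Laspeyres price index uses base-period quantities as weights.
ΣP(Q2 2017)·Q(Q1 2017) = 0.14×229 + 8.09×86 + 0.27×200 + 10.52×104 = 32.06 + 695.74 + 54 + 1094.08 = 1875.88
ΣP(Q1 2017)·Q(Q1 2017) = 0.10×229 + 11.35×86 + 0.27×200 + 11.62×104 = 22.9 + 976.1 + 54 + 1208.48 = 2261.48
Index = 1875.88 / 2261.48 × 100 = 82.9492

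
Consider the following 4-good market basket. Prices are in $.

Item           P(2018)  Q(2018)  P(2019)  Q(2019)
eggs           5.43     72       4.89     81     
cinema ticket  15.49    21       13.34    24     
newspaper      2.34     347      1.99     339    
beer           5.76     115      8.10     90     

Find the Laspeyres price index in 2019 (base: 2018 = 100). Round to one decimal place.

Laspeyres price index uses base-period quantities as weights.
ΣP(2019)·Q(2018) = 4.89×72 + 13.34×21 + 1.99×347 + 8.10×115 = 352.08 + 280.14 + 690.53 + 931.5 = 2254.25
ΣP(2018)·Q(2018) = 5.43×72 + 15.49×21 + 2.34×347 + 5.76×115 = 390.96 + 325.29 + 811.98 + 662.4 = 2190.63
Index = 2254.25 / 2190.63 × 100 = 102.9042

102.9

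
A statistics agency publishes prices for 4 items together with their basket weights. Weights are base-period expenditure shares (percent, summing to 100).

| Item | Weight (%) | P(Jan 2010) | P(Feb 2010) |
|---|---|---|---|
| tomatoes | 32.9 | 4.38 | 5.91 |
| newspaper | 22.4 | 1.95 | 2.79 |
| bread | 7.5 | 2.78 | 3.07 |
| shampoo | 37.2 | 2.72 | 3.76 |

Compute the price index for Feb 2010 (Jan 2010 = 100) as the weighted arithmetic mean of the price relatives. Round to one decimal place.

136.1

tomatoes: 32.9 × (5.91/4.38) = 32.9 × 1.349315 = 44.3925
newspaper: 22.4 × (2.79/1.95) = 22.4 × 1.430769 = 32.0492
bread: 7.5 × (3.07/2.78) = 7.5 × 1.104317 = 8.2824
shampoo: 37.2 × (3.76/2.72) = 37.2 × 1.382353 = 51.4235
Index = Σ wᵢ·(p₁ᵢ/p₀ᵢ) = 44.3925 + 32.0492 + 8.2824 + 51.4235 = 136.1476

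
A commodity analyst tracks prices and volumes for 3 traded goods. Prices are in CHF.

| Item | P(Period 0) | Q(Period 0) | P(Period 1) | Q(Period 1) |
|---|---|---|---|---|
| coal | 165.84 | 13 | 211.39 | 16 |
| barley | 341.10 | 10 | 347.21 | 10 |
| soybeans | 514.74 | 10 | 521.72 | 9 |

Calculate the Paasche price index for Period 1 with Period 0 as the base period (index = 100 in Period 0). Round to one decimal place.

108.0

Paasche price index uses current-period quantities as weights.
ΣP(Period 1)·Q(Period 1) = 211.39×16 + 347.21×10 + 521.72×9 = 3382.24 + 3472.1 + 4695.48 = 11549.82
ΣP(Period 0)·Q(Period 1) = 165.84×16 + 341.10×10 + 514.74×9 = 2653.44 + 3411 + 4632.66 = 10697.1
Index = 11549.82 / 10697.1 × 100 = 107.9715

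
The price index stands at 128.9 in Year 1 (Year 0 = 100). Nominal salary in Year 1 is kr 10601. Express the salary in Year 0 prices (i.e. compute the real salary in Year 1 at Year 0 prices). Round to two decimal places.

Real = Nominal ÷ (Index/100) = 10601 ÷ (128.9/100)
     = 10601 ÷ 1.289 = 8224.2048

8224.20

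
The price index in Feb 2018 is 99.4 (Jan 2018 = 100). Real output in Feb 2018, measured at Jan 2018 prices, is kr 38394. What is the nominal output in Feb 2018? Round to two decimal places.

Nominal = Real × (Index/100) = 38394 × (99.4/100)
        = 38394 × 0.994 = 38163.6360

38163.64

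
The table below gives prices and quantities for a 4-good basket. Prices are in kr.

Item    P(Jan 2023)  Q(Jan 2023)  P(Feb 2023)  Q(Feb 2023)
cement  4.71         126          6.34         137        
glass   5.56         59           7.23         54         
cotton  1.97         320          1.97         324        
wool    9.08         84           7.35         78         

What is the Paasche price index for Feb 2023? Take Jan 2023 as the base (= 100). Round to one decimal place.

107.8

Paasche price index uses current-period quantities as weights.
ΣP(Feb 2023)·Q(Feb 2023) = 6.34×137 + 7.23×54 + 1.97×324 + 7.35×78 = 868.58 + 390.42 + 638.28 + 573.3 = 2470.58
ΣP(Jan 2023)·Q(Feb 2023) = 4.71×137 + 5.56×54 + 1.97×324 + 9.08×78 = 645.27 + 300.24 + 638.28 + 708.24 = 2292.03
Index = 2470.58 / 2292.03 × 100 = 107.7900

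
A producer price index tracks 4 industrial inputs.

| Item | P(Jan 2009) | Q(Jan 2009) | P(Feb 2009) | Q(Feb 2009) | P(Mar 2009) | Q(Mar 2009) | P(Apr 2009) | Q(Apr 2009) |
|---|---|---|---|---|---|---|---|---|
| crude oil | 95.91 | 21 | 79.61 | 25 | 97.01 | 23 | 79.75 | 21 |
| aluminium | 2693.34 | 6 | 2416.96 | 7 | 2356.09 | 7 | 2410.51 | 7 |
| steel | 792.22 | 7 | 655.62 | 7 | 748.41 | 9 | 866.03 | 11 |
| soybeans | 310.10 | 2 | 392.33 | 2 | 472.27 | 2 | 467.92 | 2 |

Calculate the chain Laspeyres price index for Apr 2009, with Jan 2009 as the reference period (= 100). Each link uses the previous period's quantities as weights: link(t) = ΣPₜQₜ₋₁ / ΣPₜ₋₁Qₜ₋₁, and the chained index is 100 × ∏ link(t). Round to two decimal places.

95.09

Link Jan 2009→Feb 2009:
ΣP(Feb 2009)Q(Jan 2009) = 79.61×21 + 2416.96×6 + 655.62×7 + 392.33×2 = 1671.81 + 14501.76 + 4589.34 + 784.66 = 21547.57
ΣP(Jan 2009)Q(Jan 2009) = 95.91×21 + 2693.34×6 + 792.22×7 + 310.10×2 = 2014.11 + 16160.04 + 5545.54 + 620.2 = 24339.89
link = 21547.57/24339.89 = 0.885278
Link Feb 2009→Mar 2009:
ΣP(Mar 2009)Q(Feb 2009) = 97.01×25 + 2356.09×7 + 748.41×7 + 472.27×2 = 2425.25 + 16492.63 + 5238.87 + 944.54 = 25101.29
ΣP(Feb 2009)Q(Feb 2009) = 79.61×25 + 2416.96×7 + 655.62×7 + 392.33×2 = 1990.25 + 16918.72 + 4589.34 + 784.66 = 24282.97
link = 25101.29/24282.97 = 1.033699
Link Mar 2009→Apr 2009:
ΣP(Apr 2009)Q(Mar 2009) = 79.75×23 + 2410.51×7 + 866.03×9 + 467.92×2 = 1834.25 + 16873.57 + 7794.27 + 935.84 = 27437.93
ΣP(Mar 2009)Q(Mar 2009) = 97.01×23 + 2356.09×7 + 748.41×9 + 472.27×2 = 2231.23 + 16492.63 + 6735.69 + 944.54 = 26404.09
link = 27437.93/26404.09 = 1.039155
Chained index = 100 × 0.885278 × 1.033699 × 1.039155 = 95.0942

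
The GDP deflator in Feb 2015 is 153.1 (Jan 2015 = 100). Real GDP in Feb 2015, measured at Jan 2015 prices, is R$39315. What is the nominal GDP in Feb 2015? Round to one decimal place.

60191.3

Nominal = Real × (Index/100) = 39315 × (153.1/100)
        = 39315 × 1.531 = 60191.2650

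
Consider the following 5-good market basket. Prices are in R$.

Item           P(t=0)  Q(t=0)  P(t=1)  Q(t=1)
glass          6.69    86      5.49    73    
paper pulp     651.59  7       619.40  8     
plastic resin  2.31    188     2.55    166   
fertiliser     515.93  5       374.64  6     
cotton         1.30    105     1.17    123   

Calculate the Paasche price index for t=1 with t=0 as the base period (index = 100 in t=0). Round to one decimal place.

Paasche price index uses current-period quantities as weights.
ΣP(t=1)·Q(t=1) = 5.49×73 + 619.40×8 + 2.55×166 + 374.64×6 + 1.17×123 = 400.77 + 4955.2 + 423.3 + 2247.84 + 143.91 = 8171.02
ΣP(t=0)·Q(t=1) = 6.69×73 + 651.59×8 + 2.31×166 + 515.93×6 + 1.30×123 = 488.37 + 5212.72 + 383.46 + 3095.58 + 159.9 = 9340.03
Index = 8171.02 / 9340.03 × 100 = 87.4839

87.5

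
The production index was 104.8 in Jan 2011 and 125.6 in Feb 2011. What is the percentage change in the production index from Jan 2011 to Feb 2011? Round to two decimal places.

Change = (125.6 − 104.8) / 104.8 × 100
       = 20.8 / 104.8 × 100 = 19.8473%

19.85%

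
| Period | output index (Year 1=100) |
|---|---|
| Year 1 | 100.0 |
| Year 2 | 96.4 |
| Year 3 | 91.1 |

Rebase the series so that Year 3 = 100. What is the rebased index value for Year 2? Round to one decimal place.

Rebased(Year 2) = 96.4 / 91.1 × 100 = 105.8178

105.8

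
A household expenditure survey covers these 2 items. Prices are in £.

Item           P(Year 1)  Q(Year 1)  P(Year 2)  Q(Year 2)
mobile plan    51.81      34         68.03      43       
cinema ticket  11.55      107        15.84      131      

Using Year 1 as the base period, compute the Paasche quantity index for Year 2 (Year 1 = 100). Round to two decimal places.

124.76

Paasche quantity index uses current-period prices as weights.
ΣP(Year 2)·Q(Year 2) = 68.03×43 + 15.84×131 = 2925.29 + 2075.04 = 5000.33
ΣP(Year 2)·Q(Year 1) = 68.03×34 + 15.84×107 = 2313.02 + 1694.88 = 4007.9
Index = 5000.33 / 4007.9 × 100 = 124.7618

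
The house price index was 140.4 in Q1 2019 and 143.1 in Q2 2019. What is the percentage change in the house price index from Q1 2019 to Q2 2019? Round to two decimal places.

1.92%

Change = (143.1 − 140.4) / 140.4 × 100
       = 2.7 / 140.4 × 100 = 1.9231%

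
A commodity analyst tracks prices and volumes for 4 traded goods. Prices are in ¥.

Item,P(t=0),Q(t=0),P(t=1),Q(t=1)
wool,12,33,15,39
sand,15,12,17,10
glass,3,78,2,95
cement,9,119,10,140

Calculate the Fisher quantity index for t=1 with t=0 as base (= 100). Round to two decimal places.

114.83

Laspeyres component (base-period weights):
ΣP(t=0)Q(t=1) = 12×39 + 15×10 + 3×95 + 9×140 = 468 + 150 + 285 + 1260 = 2163
ΣP(t=0)Q(t=0) = 12×33 + 15×12 + 3×78 + 9×119 = 396 + 180 + 234 + 1071 = 1881
L = 2163 / 1881 × 100 = 114.9920
Paasche component (current-period weights):
ΣP(t=1)Q(t=1) = 15×39 + 17×10 + 2×95 + 10×140 = 585 + 170 + 190 + 1400 = 2345
ΣP(t=1)Q(t=0) = 15×33 + 17×12 + 2×78 + 10×119 = 495 + 204 + 156 + 1190 = 2045
P = 2345 / 2045 × 100 = 114.6699
Fisher = √(L × P) = √(114.9920 × 114.6699) = 114.8309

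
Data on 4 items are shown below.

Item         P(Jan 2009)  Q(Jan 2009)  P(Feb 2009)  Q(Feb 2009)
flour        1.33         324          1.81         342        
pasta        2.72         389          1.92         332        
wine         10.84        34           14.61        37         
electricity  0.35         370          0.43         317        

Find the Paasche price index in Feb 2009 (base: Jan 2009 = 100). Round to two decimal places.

103.39

Paasche price index uses current-period quantities as weights.
ΣP(Feb 2009)·Q(Feb 2009) = 1.81×342 + 1.92×332 + 14.61×37 + 0.43×317 = 619.02 + 637.44 + 540.57 + 136.31 = 1933.34
ΣP(Jan 2009)·Q(Feb 2009) = 1.33×342 + 2.72×332 + 10.84×37 + 0.35×317 = 454.86 + 903.04 + 401.08 + 110.95 = 1869.93
Index = 1933.34 / 1869.93 × 100 = 103.3910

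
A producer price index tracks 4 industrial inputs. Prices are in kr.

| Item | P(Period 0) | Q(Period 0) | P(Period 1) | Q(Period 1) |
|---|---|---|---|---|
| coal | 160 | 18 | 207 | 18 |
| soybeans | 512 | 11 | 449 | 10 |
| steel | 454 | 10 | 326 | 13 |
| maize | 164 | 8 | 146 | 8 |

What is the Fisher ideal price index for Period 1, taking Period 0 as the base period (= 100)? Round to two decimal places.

Laspeyres component (base-period weights):
ΣP(Period 1)Q(Period 0) = 207×18 + 449×11 + 326×10 + 146×8 = 3726 + 4939 + 3260 + 1168 = 13093
ΣP(Period 0)Q(Period 0) = 160×18 + 512×11 + 454×10 + 164×8 = 2880 + 5632 + 4540 + 1312 = 14364
L = 13093 / 14364 × 100 = 91.1515
Paasche component (current-period weights):
ΣP(Period 1)Q(Period 1) = 207×18 + 449×10 + 326×13 + 146×8 = 3726 + 4490 + 4238 + 1168 = 13622
ΣP(Period 0)Q(Period 1) = 160×18 + 512×10 + 454×13 + 164×8 = 2880 + 5120 + 5902 + 1312 = 15214
P = 13622 / 15214 × 100 = 89.5360
Fisher = √(L × P) = √(91.1515 × 89.5360) = 90.3401

90.34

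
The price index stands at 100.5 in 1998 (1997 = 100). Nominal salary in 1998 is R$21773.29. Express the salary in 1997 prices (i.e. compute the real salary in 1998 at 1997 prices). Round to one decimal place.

21665.0

Real = Nominal ÷ (Index/100) = 21773.29 ÷ (100.5/100)
     = 21773.29 ÷ 1.005 = 21664.9652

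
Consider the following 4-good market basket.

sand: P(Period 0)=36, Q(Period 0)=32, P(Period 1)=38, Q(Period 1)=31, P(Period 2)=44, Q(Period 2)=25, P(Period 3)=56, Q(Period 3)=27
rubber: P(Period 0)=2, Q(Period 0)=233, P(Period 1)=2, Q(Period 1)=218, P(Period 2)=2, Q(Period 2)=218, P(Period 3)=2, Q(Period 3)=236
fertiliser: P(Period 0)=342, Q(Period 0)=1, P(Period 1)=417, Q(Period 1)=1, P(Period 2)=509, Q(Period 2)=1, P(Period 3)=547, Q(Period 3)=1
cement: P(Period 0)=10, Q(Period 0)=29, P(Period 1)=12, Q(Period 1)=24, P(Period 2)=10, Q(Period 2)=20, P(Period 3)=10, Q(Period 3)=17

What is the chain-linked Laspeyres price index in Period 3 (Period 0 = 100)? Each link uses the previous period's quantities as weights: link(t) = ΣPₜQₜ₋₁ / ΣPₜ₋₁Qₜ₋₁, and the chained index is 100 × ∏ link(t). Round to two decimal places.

Link Period 0→Period 1:
ΣP(Period 1)Q(Period 0) = 38×32 + 2×233 + 417×1 + 12×29 = 1216 + 466 + 417 + 348 = 2447
ΣP(Period 0)Q(Period 0) = 36×32 + 2×233 + 342×1 + 10×29 = 1152 + 466 + 342 + 290 = 2250
link = 2447/2250 = 1.087556
Link Period 1→Period 2:
ΣP(Period 2)Q(Period 1) = 44×31 + 2×218 + 509×1 + 10×24 = 1364 + 436 + 509 + 240 = 2549
ΣP(Period 1)Q(Period 1) = 38×31 + 2×218 + 417×1 + 12×24 = 1178 + 436 + 417 + 288 = 2319
link = 2549/2319 = 1.099181
Link Period 2→Period 3:
ΣP(Period 3)Q(Period 2) = 56×25 + 2×218 + 547×1 + 10×20 = 1400 + 436 + 547 + 200 = 2583
ΣP(Period 2)Q(Period 2) = 44×25 + 2×218 + 509×1 + 10×20 = 1100 + 436 + 509 + 200 = 2245
link = 2583/2245 = 1.150557
Chained index = 100 × 1.087556 × 1.099181 × 1.150557 = 137.5399

137.54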